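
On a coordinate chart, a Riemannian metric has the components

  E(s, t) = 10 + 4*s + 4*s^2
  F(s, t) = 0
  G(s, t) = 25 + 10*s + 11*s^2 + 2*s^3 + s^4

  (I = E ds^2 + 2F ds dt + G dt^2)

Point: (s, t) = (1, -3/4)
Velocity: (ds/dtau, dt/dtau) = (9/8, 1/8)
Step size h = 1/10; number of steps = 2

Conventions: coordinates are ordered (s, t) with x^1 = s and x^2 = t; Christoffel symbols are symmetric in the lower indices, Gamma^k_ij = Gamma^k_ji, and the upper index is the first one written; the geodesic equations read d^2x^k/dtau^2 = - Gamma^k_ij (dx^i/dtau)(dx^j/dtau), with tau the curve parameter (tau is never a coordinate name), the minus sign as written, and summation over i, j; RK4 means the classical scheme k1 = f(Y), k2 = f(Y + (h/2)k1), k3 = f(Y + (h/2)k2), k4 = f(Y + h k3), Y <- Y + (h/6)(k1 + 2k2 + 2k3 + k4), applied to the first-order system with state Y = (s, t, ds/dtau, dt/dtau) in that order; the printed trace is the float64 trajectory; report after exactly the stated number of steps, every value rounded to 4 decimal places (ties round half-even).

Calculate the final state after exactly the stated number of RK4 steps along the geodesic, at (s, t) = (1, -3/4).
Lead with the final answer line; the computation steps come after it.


Answer: s = 1.2173, t = -0.7272, ds/dtau = 1.0497, dt/dtau = 0.1033

f(Y) = (ds/dtau, dt/dtau, -Gamma^s_ij Y'^i Y'^j, -Gamma^t_ij Y'^i Y'^j) with the Gammas evaluated at the stage position; h = 0.100000; intermediate values shown to 6 dp
step 0: s = 1.0000, t = -0.7500, ds/dtau = 1.1250, dt/dtau = 0.1250
step 1:
  k1: at (s, t) = (1.000000, -0.750000), (ds/dtau, dt/dtau) = (1.125000, 0.125000); Gamma_sss = 0.333333, Gamma_sst = 0.000000, Gamma_stt = -1.166667, Gamma_tss = 0.000000, Gamma_tst = 0.428571, Gamma_ttt = 0.000000; k1 = (1.125000, 0.125000, -0.403646, -0.120536)
  k2: at (s, t) = (1.056250, -0.743750), (ds/dtau, dt/dtau) = (1.104818, 0.118973); Gamma_sss = 0.333108, Gamma_sst = 0.000000, Gamma_stt = -1.194509, Gamma_tss = 0.000000, Gamma_tst = 0.433985, Gamma_ttt = 0.000000; k2 = (1.104818, 0.118973, -0.389691, -0.114089)
  k3: at (s, t) = (1.055241, -0.744051), (ds/dtau, dt/dtau) = (1.105515, 0.119296); Gamma_sss = 0.333115, Gamma_sst = 0.000000, Gamma_stt = -1.194015, Gamma_tss = 0.000000, Gamma_tst = 0.433893, Gamma_ttt = 0.000000; k3 = (1.105515, 0.119296, -0.390129, -0.114446)
  k4: at (s, t) = (1.110552, -0.738070), (ds/dtau, dt/dtau) = (1.085987, 0.113555); Gamma_sss = 0.332492, Gamma_sst = 0.000000, Gamma_stt = -1.220891, Gamma_tss = 0.000000, Gamma_tst = 0.438611, Gamma_ttt = 0.000000; k4 = (1.085987, 0.113555, -0.376388, -0.108179)
  Y <- Y + (h/6)(k1 + 2k2 + 2k3 + k4): s = 1.1105, t = -0.7381, ds/dtau = 1.0860, dt/dtau = 0.1136
step 2:
  k1: at (s, t) = (1.110528, -0.738082), (ds/dtau, dt/dtau) = (1.086005, 0.113570); Gamma_sss = 0.332493, Gamma_sst = 0.000000, Gamma_stt = -1.220880, Gamma_tss = 0.000000, Gamma_tst = 0.438609, Gamma_ttt = 0.000000; k1 = (1.086005, 0.113570, -0.376397, -0.108194)
  k2: at (s, t) = (1.164828, -0.732403), (ds/dtau, dt/dtau) = (1.067186, 0.108161); Gamma_sss = 0.331530, Gamma_sst = 0.000000, Gamma_stt = -1.246826, Gamma_tss = 0.000000, Gamma_tst = 0.442676, Gamma_ttt = 0.000000; k2 = (1.067186, 0.108161, -0.362988, -0.102194)
  k3: at (s, t) = (1.163887, -0.732674), (ds/dtau, dt/dtau) = (1.067856, 0.108461); Gamma_sss = 0.331549, Gamma_sst = 0.000000, Gamma_stt = -1.246380, Gamma_tss = 0.000000, Gamma_tst = 0.442610, Gamma_ttt = 0.000000; k3 = (1.067856, 0.108461, -0.363409, -0.102526)
  k4: at (s, t) = (1.217313, -0.727236), (ds/dtau, dt/dtau) = (1.049665, 0.103318); Gamma_sss = 0.330306, Gamma_sst = 0.000000, Gamma_stt = -1.271539, Gamma_tss = 0.000000, Gamma_tst = 0.446104, Gamma_ttt = 0.000000; k4 = (1.049665, 0.103318, -0.350356, -0.096759)
  Y <- Y + (h/6)(k1 + 2k2 + 2k3 + k4): s = 1.2173, t = -0.7272, ds/dtau = 1.0497, dt/dtau = 0.1033


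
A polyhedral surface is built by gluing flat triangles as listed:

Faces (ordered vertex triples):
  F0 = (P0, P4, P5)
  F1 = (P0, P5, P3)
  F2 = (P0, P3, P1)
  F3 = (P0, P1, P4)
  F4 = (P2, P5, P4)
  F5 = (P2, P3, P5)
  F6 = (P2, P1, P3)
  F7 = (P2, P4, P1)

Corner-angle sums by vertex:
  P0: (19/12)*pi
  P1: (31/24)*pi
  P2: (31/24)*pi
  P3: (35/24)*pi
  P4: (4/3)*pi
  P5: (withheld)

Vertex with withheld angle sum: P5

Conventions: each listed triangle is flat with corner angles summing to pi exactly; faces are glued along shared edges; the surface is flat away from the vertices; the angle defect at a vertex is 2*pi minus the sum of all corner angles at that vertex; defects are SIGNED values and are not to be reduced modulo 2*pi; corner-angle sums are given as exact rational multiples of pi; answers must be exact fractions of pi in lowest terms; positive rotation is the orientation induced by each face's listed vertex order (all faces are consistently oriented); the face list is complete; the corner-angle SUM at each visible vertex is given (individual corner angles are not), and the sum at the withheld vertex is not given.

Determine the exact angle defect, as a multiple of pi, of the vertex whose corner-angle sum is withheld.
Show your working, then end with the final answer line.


V = 6, E = 12, F = 8; chi = V - E + F = 2
Gauss-Bonnet: total defect = 2*pi*chi = 4*pi; visible defects sum to (73/24)*pi

Answer: defect(P5) = (23/24)*pi


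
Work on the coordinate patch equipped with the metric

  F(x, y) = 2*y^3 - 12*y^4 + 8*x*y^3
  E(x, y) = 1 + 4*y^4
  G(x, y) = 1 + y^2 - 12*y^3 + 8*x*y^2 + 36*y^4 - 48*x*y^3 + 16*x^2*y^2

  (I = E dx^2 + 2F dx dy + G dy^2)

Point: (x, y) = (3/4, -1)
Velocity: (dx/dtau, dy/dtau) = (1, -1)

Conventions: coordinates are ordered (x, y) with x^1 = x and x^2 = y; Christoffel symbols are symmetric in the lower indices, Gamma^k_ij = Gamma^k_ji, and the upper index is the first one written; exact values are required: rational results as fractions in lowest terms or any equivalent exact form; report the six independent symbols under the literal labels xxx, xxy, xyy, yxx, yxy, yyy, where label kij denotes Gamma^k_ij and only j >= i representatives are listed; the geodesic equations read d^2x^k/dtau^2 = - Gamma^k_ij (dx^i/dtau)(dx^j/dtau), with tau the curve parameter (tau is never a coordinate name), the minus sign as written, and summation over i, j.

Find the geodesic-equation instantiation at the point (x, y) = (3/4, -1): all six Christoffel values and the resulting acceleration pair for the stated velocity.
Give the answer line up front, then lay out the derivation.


Answer: Gamma_xxx = 0, Gamma_xxy = -8/105, Gamma_xyy = 32/105, Gamma_yxx = 0, Gamma_yxy = 8/21, Gamma_yyy = -32/21; accelerations (d^2x/dtau^2, d^2y/dtau^2) = (-16/35, 16/7)

E = 5, F = -20, G = 101 at the point
E_x = 0, E_y = -16, F_x = -8, F_y = 72, G_x = 80, G_y = -320
EG - F^2 = 105;  g^inv = (1/105) * [[101, 20], [20, 5]]
first-kind symbols [ij,l] = (1/2)(d_i g_jl + d_j g_il - d_l g_ij): [xx,x] = E_x/2 = 0, [xx,y] = F_x - E_y/2 = 0, [xy,x] = E_y/2 = -8, [xy,y] = G_x/2 = 40, [yy,x] = F_y - G_x/2 = 32, [yy,y] = G_y/2 = -160
Gamma^x_ij = (G*[ij,x] - F*[ij,y])/(EG - F^2), Gamma^y_ij = (E*[ij,y] - F*[ij,x])/(EG - F^2)
Gamma_xxx = 0, Gamma_xxy = -8/105, Gamma_xyy = 32/105, Gamma_yxx = 0, Gamma_yxy = 8/21, Gamma_yyy = -32/21
d^2x/dtau^2 = -(Gamma_xxx*(1)^2 + 2*Gamma_xxy*(1)*(-1) + Gamma_xyy*(-1)^2) = -16/35
d^2y/dtau^2 = -(Gamma_yxx*(1)^2 + 2*Gamma_yxy*(1)*(-1) + Gamma_yyy*(-1)^2) = 16/7


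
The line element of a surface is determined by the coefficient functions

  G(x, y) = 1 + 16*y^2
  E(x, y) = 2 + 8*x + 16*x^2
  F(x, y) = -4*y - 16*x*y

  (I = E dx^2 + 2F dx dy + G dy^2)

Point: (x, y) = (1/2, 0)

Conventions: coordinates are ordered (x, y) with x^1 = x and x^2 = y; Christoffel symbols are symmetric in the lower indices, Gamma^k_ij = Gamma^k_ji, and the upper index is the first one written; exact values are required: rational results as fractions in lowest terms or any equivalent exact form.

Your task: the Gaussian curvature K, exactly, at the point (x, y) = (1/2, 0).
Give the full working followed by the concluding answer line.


E = 10, F = 0, G = 1, EG - F^2 = 10 at the point
E_x = 24, E_y = 0, F_x = 0, F_y = -12, G_x = 0, G_y = 0
E_yy = 0, F_xy = -16, G_xx = 0
Compute both Brioschi determinants and normalise by (EG - F^2)^2.
M1 = [[-E_yy/2 + F_xy - G_xx/2, E_x/2, F_x - E_y/2], [F_y - G_x/2, E, F], [G_y/2, F, G]] = [[-16, 12, 0], [-12, 10, 0], [0, 0, 1]]; det M1 = -16
M2 = [[0, E_y/2, G_x/2], [E_y/2, E, F], [G_x/2, F, G]] = [[0, 0, 0], [0, 10, 0], [0, 0, 1]]; det M2 = 0
det M1 - det M2 = -16; K = -16 / (10)^2 = -4/25

Answer: K = -4/25


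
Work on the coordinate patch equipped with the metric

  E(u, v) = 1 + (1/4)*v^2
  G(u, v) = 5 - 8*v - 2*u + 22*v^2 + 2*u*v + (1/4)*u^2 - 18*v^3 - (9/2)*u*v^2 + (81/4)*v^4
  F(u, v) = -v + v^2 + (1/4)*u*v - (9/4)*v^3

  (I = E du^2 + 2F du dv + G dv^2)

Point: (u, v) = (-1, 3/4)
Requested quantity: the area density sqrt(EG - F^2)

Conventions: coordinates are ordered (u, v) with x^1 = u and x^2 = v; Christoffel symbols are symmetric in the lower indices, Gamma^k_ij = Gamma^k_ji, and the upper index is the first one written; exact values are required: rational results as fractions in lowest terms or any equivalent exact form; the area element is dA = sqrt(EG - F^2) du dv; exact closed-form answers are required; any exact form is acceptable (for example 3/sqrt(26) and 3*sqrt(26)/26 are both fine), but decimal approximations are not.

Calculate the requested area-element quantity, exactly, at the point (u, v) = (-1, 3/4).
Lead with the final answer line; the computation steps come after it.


Answer: sqrt(EG - F^2) = sqrt(13937)/32

E = 73/64, F = -339/256, G = 13793/1024; EG - F^2 = 13937/1024


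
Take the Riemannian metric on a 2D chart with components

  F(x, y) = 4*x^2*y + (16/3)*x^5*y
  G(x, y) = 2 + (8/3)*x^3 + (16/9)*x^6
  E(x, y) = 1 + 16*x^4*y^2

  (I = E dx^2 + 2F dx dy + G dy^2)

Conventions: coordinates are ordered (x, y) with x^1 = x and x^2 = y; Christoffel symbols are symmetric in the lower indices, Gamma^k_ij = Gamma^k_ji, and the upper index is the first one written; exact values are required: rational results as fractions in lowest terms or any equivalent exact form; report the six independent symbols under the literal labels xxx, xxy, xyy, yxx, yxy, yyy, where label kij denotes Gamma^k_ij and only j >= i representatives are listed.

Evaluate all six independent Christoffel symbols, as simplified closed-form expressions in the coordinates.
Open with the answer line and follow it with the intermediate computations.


Answer: Gamma_xxx = 144*x^3*y^2/(8*x^6 + 72*x^4*y^2 + 12*x^3 + 9), Gamma_xxy = 72*x^4*y/(8*x^6 + 72*x^4*y^2 + 12*x^3 + 9), Gamma_xyy = 0, Gamma_yxx = (48*x^4*y + 36*x*y)/(8*x^6 + 72*x^4*y^2 + 12*x^3 + 9), Gamma_yxy = (24*x^5 + 18*x^2)/(8*x^6 + 72*x^4*y^2 + 12*x^3 + 9), Gamma_yyy = 0

E = 1 + 16*x^4*y^2; F = 4*x^2*y + (16/3)*x^5*y; G = 2 + (8/3)*x^3 + (16/9)*x^6
Gamma^k_ij = (1/2) g^{kl} (d_i g_jl + d_j g_il - d_l g_ij), with g^inv = (1/(EG-F^2)) [[G, -F], [-F, E]]
first partials: E_x = 64*x^3*y^2, E_y = 32*x^4*y, F_x = 8*x*y + (80/3)*x^4*y, F_y = 4*x^2 + (16/3)*x^5, G_x = 8*x^2 + (32/3)*x^5, G_y = 0
D = EG - F^2 = 2 + (8/3)*x^3 + 16*x^4*y^2 + (16/9)*x^6
expanded: Gamma^x_xx = (G E_x - 2F F_x + F E_y)/(2D), Gamma^x_xy = (G E_y - F G_x)/(2D), Gamma^x_yy = (2G F_y - G G_x - F G_y)/(2D), Gamma^y_xx = (2E F_x - E E_y - F E_x)/(2D), Gamma^y_xy = (E G_x - F E_y)/(2D), Gamma^y_yy = (E G_y - 2F F_y + F G_x)/(2D); substitute and cancel common factors


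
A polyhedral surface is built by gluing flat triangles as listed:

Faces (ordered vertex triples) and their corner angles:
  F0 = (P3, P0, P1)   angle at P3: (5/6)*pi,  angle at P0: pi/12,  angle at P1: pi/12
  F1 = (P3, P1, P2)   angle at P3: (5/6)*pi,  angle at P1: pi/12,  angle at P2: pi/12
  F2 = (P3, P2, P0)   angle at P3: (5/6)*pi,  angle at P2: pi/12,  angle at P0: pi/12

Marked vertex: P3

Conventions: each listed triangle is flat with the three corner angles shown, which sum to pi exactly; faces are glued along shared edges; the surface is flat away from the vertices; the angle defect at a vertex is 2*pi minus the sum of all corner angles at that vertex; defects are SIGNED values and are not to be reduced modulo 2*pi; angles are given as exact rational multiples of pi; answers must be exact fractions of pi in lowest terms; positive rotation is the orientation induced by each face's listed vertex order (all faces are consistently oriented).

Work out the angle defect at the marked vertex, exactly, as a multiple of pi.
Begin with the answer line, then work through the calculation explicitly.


Answer: defect(P3) = -pi/2

Sum of corner angles at P3: (5/2)*pi
defect = 2*pi - (5/2)*pi


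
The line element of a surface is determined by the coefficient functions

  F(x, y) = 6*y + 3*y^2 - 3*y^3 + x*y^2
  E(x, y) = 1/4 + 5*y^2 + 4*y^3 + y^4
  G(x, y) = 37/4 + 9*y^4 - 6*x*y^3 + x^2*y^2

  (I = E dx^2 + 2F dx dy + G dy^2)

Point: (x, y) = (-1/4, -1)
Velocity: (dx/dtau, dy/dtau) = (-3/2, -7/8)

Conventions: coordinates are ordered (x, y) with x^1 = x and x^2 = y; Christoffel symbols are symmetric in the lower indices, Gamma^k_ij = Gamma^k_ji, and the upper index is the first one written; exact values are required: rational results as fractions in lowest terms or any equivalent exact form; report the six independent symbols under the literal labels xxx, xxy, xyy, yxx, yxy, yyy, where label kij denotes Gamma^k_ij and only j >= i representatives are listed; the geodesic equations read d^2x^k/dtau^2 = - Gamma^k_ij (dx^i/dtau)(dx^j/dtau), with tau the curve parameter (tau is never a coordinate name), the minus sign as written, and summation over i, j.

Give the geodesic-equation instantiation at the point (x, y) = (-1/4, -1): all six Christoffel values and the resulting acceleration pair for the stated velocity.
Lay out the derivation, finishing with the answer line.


E = 9/4, F = -1/4, G = 269/16 at the point
E_x = 0, E_y = -2, F_x = 1, F_y = -17/2, G_x = 11/2, G_y = -253/8
EG - F^2 = 2417/64;  g^inv = (64/2417) * [[269/16, 1/4], [1/4, 9/4]]
first-kind symbols [ij,l] = (1/2)(d_i g_jl + d_j g_il - d_l g_ij): [xx,x] = E_x/2 = 0, [xx,y] = F_x - E_y/2 = 2, [xy,x] = E_y/2 = -1, [xy,y] = G_x/2 = 11/4, [yy,x] = F_y - G_x/2 = -45/4, [yy,y] = G_y/2 = -253/16
Gamma^x_ij = (G*[ij,x] - F*[ij,y])/(EG - F^2), Gamma^y_ij = (E*[ij,y] - F*[ij,x])/(EG - F^2)
Gamma_xxx = 32/2417, Gamma_xxy = -1032/2417, Gamma_xyy = -12358/2417, Gamma_yxx = 288/2417, Gamma_yxy = 380/2417, Gamma_yyy = -2457/2417
d^2x/dtau^2 = -(Gamma_xxx*(-3/2)^2 + 2*Gamma_xxy*(-3/2)*(-7/8) + Gamma_xyy*(-7/8)^2) = 387155/77344
d^2y/dtau^2 = -(Gamma_yxx*(-3/2)^2 + 2*Gamma_yxy*(-3/2)*(-7/8) + Gamma_yyy*(-7/8)^2) = 15081/154688

Answer: Gamma_xxx = 32/2417, Gamma_xxy = -1032/2417, Gamma_xyy = -12358/2417, Gamma_yxx = 288/2417, Gamma_yxy = 380/2417, Gamma_yyy = -2457/2417; accelerations (d^2x/dtau^2, d^2y/dtau^2) = (387155/77344, 15081/154688)


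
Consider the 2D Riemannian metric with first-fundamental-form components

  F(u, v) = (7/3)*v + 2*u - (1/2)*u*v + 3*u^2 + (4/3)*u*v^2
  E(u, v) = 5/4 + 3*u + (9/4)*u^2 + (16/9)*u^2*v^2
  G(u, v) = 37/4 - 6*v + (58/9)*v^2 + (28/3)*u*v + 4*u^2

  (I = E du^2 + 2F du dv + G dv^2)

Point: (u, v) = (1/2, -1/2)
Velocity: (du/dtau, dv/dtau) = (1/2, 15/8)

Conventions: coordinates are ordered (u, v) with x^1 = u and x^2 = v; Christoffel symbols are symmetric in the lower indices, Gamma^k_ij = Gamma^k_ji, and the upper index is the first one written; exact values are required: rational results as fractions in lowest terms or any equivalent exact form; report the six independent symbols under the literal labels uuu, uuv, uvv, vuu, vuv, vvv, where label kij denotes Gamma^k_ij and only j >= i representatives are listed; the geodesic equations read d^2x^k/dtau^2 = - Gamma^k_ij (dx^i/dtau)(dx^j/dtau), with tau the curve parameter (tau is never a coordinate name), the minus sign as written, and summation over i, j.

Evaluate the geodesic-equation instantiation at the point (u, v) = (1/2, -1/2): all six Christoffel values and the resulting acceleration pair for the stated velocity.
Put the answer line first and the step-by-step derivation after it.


Answer: Gamma_uuu = 79288/109187, Gamma_uuv = -6460/109187, Gamma_uvv = 65646/109187, Gamma_vuu = 45061/109187, Gamma_vuv = -2454/109187, Gamma_vvv = -38479/109187; accelerations (d^2u/dtau^2, d^2v/dtau^2) = (-206267/94432, 222467/188864)

E = 493/144, F = 7/8, G = 451/36 at the point
E_u = 205/36, E_v = -4/9, F_u = 67/12, F_v = 17/12, G_u = -2/3, G_v = -70/9
EG - F^2 = 109187/2592;  g^inv = (2592/109187) * [[451/36, -7/8], [-7/8, 493/144]]
first-kind symbols [ij,l] = (1/2)(d_i g_jl + d_j g_il - d_l g_ij): [uu,u] = E_u/2 = 205/72, [uu,v] = F_u - E_v/2 = 209/36, [uv,u] = E_v/2 = -2/9, [uv,v] = G_u/2 = -1/3, [vv,u] = F_v - G_u/2 = 7/4, [vv,v] = G_v/2 = -35/9
Gamma^u_ij = (G*[ij,u] - F*[ij,v])/(EG - F^2), Gamma^v_ij = (E*[ij,v] - F*[ij,u])/(EG - F^2)
Gamma_uuu = 79288/109187, Gamma_uuv = -6460/109187, Gamma_uvv = 65646/109187, Gamma_vuu = 45061/109187, Gamma_vuv = -2454/109187, Gamma_vvv = -38479/109187
d^2u/dtau^2 = -(Gamma_uuu*(1/2)^2 + 2*Gamma_uuv*(1/2)*(15/8) + Gamma_uvv*(15/8)^2) = -206267/94432
d^2v/dtau^2 = -(Gamma_vuu*(1/2)^2 + 2*Gamma_vuv*(1/2)*(15/8) + Gamma_vvv*(15/8)^2) = 222467/188864


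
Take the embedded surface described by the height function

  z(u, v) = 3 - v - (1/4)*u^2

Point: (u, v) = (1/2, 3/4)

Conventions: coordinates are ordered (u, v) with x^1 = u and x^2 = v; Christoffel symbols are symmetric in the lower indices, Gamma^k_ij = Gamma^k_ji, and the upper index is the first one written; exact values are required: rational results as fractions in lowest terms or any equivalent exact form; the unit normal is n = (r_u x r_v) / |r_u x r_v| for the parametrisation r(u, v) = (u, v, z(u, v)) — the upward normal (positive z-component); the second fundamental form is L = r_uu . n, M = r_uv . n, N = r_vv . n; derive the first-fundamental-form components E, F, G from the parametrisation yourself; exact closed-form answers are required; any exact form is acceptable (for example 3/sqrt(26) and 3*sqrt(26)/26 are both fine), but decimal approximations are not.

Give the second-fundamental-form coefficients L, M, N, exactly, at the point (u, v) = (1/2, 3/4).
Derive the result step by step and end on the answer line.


z_u = -1/4, z_v = -1, z_uu = -1/2, z_uv = 0, z_vv = 0
E = 17/16, F = 1/4, G = 2; answer radicand W^2 = 33/16
unnormalised second-form numerators: l = -1/2, m = 0, n = 0; L = l/sqrt(33/16), and similarly M = m/sqrt(W^2), N = n/sqrt(W^2)

Answer: L = -2*sqrt(33)/33, M = 0, N = 0


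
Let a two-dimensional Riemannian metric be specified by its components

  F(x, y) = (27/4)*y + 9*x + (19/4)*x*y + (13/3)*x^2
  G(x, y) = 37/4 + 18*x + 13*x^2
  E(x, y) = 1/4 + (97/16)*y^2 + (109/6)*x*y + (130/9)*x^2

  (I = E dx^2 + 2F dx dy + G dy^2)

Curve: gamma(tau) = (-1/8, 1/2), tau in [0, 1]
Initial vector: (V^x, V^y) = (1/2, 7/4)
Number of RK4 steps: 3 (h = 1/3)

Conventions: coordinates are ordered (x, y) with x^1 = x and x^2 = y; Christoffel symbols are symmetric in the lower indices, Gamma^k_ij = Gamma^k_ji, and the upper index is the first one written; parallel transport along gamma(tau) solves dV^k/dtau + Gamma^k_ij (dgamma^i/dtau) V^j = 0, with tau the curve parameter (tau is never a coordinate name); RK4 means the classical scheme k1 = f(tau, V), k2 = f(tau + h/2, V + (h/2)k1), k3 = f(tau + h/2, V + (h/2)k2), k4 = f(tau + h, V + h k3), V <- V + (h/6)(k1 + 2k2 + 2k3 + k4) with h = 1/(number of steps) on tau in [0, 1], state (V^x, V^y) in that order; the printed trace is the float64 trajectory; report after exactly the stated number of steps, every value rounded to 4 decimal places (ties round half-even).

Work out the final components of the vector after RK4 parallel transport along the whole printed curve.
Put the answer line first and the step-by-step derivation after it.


Answer: V^x = 0.5000, V^y = 1.7500

gamma'(tau) = (0, 0); f(tau, V)^k = -Gamma^k_ij(gamma(tau)) gamma'^i(tau) V^j; h = 1/3; intermediate values shown to 6 dp
curve data and Christoffel symbols at the stage parameters:
  tau = 0.000000: gamma = (-0.125000, 0.500000), gamma' = (0.000000, 0.000000); Gamma_xxx = 1.317364, Gamma_xxy = -0.599460, Gamma_xyy = -4.217727, Gamma_yxx = 0.795996, Gamma_yxy = 1.192040, Gamma_yyy = 1.183281
  tau = 0.166667: gamma = (-0.125000, 0.500000), gamma' = (0.000000, 0.000000); Gamma_xxx = 1.317364, Gamma_xxy = -0.599460, Gamma_xyy = -4.217727, Gamma_yxx = 0.795996, Gamma_yxy = 1.192040, Gamma_yyy = 1.183281
  tau = 0.333333: gamma = (-0.125000, 0.500000), gamma' = (0.000000, 0.000000); Gamma_xxx = 1.317364, Gamma_xxy = -0.599460, Gamma_xyy = -4.217727, Gamma_yxx = 0.795996, Gamma_yxy = 1.192040, Gamma_yyy = 1.183281
  tau = 0.500000: gamma = (-0.125000, 0.500000), gamma' = (0.000000, 0.000000); Gamma_xxx = 1.317364, Gamma_xxy = -0.599460, Gamma_xyy = -4.217727, Gamma_yxx = 0.795996, Gamma_yxy = 1.192040, Gamma_yyy = 1.183281
  tau = 0.666667: gamma = (-0.125000, 0.500000), gamma' = (0.000000, 0.000000); Gamma_xxx = 1.317364, Gamma_xxy = -0.599460, Gamma_xyy = -4.217727, Gamma_yxx = 0.795996, Gamma_yxy = 1.192040, Gamma_yyy = 1.183281
  tau = 0.833333: gamma = (-0.125000, 0.500000), gamma' = (0.000000, 0.000000); Gamma_xxx = 1.317364, Gamma_xxy = -0.599460, Gamma_xyy = -4.217727, Gamma_yxx = 0.795996, Gamma_yxy = 1.192040, Gamma_yyy = 1.183281
  tau = 1.000000: gamma = (-0.125000, 0.500000), gamma' = (0.000000, 0.000000); Gamma_xxx = 1.317364, Gamma_xxy = -0.599460, Gamma_xyy = -4.217727, Gamma_yxx = 0.795996, Gamma_yxy = 1.192040, Gamma_yyy = 1.183281
step 0: V^x = 0.5000, V^y = 1.7500
step 1: k1 = (0.000000, 0.000000), k2 = (0.000000, 0.000000), k3 = (0.000000, 0.000000), k4 = (0.000000, 0.000000); V <- V + (h/6)(k1 + 2k2 + 2k3 + k4): V^x = 0.5000, V^y = 1.7500
step 2: k1 = (0.000000, 0.000000), k2 = (0.000000, 0.000000), k3 = (0.000000, 0.000000), k4 = (0.000000, 0.000000); V <- V + (h/6)(k1 + 2k2 + 2k3 + k4): V^x = 0.5000, V^y = 1.7500
step 3: k1 = (0.000000, 0.000000), k2 = (0.000000, 0.000000), k3 = (0.000000, 0.000000), k4 = (0.000000, 0.000000); V <- V + (h/6)(k1 + 2k2 + 2k3 + k4): V^x = 0.5000, V^y = 1.7500


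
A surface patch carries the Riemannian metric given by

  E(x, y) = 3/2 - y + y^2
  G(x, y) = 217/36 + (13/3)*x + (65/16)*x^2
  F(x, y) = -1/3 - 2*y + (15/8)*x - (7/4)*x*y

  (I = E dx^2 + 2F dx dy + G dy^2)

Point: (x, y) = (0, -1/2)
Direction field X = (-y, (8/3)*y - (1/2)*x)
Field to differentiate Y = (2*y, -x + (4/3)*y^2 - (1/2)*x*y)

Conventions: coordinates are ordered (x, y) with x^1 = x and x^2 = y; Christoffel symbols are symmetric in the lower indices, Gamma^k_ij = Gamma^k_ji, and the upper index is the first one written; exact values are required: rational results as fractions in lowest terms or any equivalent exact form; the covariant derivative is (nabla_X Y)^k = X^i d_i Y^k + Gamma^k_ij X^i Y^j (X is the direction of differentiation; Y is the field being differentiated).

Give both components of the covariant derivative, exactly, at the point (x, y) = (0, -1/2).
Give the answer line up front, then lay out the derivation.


Answer: (nabla_X Y)^x = -131326/51003, (nabla_X Y)^y = 220433/136008

E = 9/4, F = 2/3, G = 217/36 at the point
E_x = 0, E_y = -2, F_x = 11/4, F_y = -2, G_x = 13/3, G_y = 0
EG - F^2 = 1889/144;  g^inv = (144/1889) * [[217/36, -2/3], [-2/3, 9/4]]
first-kind symbols [ij,l] = (1/2)(d_i g_jl + d_j g_il - d_l g_ij): [xx,x] = E_x/2 = 0, [xx,y] = F_x - E_y/2 = 15/4, [xy,x] = E_y/2 = -1, [xy,y] = G_x/2 = 13/6, [yy,x] = F_y - G_x/2 = -25/6, [yy,y] = G_y/2 = 0
Gamma^x_ij = (G*[ij,x] - F*[ij,y])/(EG - F^2), Gamma^y_ij = (E*[ij,y] - F*[ij,x])/(EG - F^2)
Gamma_xxx = -360/1889, Gamma_xxy = -1076/1889, Gamma_xyy = -10850/5667, Gamma_yxx = 1215/1889, Gamma_yxy = 798/1889, Gamma_yyy = 400/1889
X = (1/2, -4/3), Y = (-1, 1/3) at the point


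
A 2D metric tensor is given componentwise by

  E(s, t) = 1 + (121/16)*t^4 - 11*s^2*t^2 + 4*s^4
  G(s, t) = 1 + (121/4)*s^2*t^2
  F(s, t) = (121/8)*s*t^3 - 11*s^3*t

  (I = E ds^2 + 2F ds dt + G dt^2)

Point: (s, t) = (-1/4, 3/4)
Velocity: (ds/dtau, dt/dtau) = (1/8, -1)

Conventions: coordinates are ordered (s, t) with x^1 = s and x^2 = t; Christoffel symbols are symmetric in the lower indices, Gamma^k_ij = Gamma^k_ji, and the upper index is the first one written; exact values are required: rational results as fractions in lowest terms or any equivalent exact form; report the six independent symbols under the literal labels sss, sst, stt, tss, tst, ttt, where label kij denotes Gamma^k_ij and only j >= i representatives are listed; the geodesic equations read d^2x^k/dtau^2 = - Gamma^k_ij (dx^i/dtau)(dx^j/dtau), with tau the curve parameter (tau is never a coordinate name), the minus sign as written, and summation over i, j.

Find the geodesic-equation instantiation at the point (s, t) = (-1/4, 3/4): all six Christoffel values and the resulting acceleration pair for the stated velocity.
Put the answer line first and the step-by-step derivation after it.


Answer: Gamma_sss = 5824/16733, Gamma_sst = 24024/16733, Gamma_stt = -8008/16733, Gamma_tss = -4224/16733, Gamma_tst = -17424/16733, Gamma_ttt = 5808/16733; accelerations (d^2s/dtau^2, d^2t/dtau^2) = (13923/16733, -10098/16733)

E = 12377/4096, F = -3003/2048, G = 2113/1024 at the point
E_s = 91/32, E_t = 3003/256, F_s = 2475/512, F_t = -3179/512, G_s = -1089/128, G_t = 363/128
EG - F^2 = 16733/4096;  g^inv = (4096/16733) * [[2113/1024, 3003/2048], [3003/2048, 12377/4096]]
first-kind symbols [ij,l] = (1/2)(d_i g_jl + d_j g_il - d_l g_ij): [ss,s] = E_s/2 = 91/64, [ss,t] = F_s - E_t/2 = -33/32, [st,s] = E_t/2 = 3003/512, [st,t] = G_s/2 = -1089/256, [tt,s] = F_t - G_s/2 = -1001/512, [tt,t] = G_t/2 = 363/256
Gamma^s_ij = (G*[ij,s] - F*[ij,t])/(EG - F^2), Gamma^t_ij = (E*[ij,t] - F*[ij,s])/(EG - F^2)
Gamma_sss = 5824/16733, Gamma_sst = 24024/16733, Gamma_stt = -8008/16733, Gamma_tss = -4224/16733, Gamma_tst = -17424/16733, Gamma_ttt = 5808/16733
d^2s/dtau^2 = -(Gamma_sss*(1/8)^2 + 2*Gamma_sst*(1/8)*(-1) + Gamma_stt*(-1)^2) = 13923/16733
d^2t/dtau^2 = -(Gamma_tss*(1/8)^2 + 2*Gamma_tst*(1/8)*(-1) + Gamma_ttt*(-1)^2) = -10098/16733


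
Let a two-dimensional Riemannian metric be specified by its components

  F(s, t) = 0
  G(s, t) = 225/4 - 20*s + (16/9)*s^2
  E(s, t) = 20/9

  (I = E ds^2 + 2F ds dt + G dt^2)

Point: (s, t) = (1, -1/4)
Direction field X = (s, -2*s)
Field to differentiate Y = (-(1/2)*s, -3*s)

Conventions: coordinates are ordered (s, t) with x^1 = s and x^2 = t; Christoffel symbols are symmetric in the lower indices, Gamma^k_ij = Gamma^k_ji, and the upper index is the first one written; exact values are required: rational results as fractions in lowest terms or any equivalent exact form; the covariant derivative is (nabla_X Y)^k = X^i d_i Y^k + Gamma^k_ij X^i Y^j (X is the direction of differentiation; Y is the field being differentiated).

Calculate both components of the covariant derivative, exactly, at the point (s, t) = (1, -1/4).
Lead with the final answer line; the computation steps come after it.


Answer: (nabla_X Y)^s = 217/10, (nabla_X Y)^t = -95/37

E = 20/9, F = 0, G = 1369/36 at the point
E_s = 0, E_t = 0, F_s = 0, F_t = 0, G_s = -148/9, G_t = 0
EG - F^2 = 6845/81;  g^inv = (81/6845) * [[1369/36, 0], [0, 20/9]]
first-kind symbols [ij,l] = (1/2)(d_i g_jl + d_j g_il - d_l g_ij): [ss,s] = E_s/2 = 0, [ss,t] = F_s - E_t/2 = 0, [st,s] = E_t/2 = 0, [st,t] = G_s/2 = -74/9, [tt,s] = F_t - G_s/2 = 74/9, [tt,t] = G_t/2 = 0
Gamma^s_ij = (G*[ij,s] - F*[ij,t])/(EG - F^2), Gamma^t_ij = (E*[ij,t] - F*[ij,s])/(EG - F^2)
Gamma_sss = 0, Gamma_sst = 0, Gamma_stt = 37/10, Gamma_tss = 0, Gamma_tst = -8/37, Gamma_ttt = 0
X = (1, -2), Y = (-1/2, -3) at the point


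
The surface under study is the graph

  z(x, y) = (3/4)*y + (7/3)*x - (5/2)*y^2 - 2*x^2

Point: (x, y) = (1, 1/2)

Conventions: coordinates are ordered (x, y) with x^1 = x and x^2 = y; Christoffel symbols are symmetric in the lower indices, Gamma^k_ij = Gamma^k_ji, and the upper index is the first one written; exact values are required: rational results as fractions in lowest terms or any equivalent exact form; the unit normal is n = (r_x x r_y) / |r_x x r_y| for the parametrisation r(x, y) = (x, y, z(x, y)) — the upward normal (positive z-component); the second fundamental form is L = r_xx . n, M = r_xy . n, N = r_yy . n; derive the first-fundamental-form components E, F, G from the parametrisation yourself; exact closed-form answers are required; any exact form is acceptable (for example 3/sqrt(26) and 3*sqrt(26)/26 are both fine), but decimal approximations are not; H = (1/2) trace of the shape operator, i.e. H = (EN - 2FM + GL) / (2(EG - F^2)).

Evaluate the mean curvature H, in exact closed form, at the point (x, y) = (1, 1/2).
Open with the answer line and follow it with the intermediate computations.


Answer: H = -6072*sqrt(985)/194045

z_x = -5/3, z_y = -7/4, z_xx = -4, z_xy = 0, z_yy = -5
E = 34/9, F = 35/12, G = 65/16; answer radicand W^2 = 985/144
unnormalised second-form numerators: l = -4, m = 0, n = -5; L = l/sqrt(985/144), and similarly M = m/sqrt(W^2), N = n/sqrt(W^2)
H = (E*n - 2*F*m + G*l) / (2*(EG - F^2)*sqrt(W^2)); E*n - 2*F*m + G*l = -1265/36, EG - F^2 = 985/144, so H = (-506/197)/sqrt(985/144)


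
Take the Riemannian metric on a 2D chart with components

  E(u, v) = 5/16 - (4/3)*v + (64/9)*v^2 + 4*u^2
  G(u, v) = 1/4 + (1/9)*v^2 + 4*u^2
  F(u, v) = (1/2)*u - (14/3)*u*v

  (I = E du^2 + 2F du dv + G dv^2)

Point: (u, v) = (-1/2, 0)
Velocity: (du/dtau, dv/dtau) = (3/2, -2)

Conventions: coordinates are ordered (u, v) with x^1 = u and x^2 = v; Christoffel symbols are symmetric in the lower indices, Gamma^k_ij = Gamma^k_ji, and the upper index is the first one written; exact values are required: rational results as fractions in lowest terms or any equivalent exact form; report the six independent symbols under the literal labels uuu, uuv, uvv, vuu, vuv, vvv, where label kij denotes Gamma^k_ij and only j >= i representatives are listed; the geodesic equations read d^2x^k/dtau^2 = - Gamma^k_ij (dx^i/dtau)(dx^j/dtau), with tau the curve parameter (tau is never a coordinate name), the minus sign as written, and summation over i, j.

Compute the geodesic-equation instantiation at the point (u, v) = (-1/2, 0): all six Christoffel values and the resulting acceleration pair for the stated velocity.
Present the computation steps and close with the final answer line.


E = 21/16, F = -1/4, G = 5/4 at the point
E_u = -4, E_v = -4/3, F_u = 1/2, F_v = 7/3, G_u = -4, G_v = 0
EG - F^2 = 101/64;  g^inv = (64/101) * [[5/4, 1/4], [1/4, 21/16]]
first-kind symbols [ij,l] = (1/2)(d_i g_jl + d_j g_il - d_l g_ij): [uu,u] = E_u/2 = -2, [uu,v] = F_u - E_v/2 = 7/6, [uv,u] = E_v/2 = -2/3, [uv,v] = G_u/2 = -2, [vv,u] = F_v - G_u/2 = 13/3, [vv,v] = G_v/2 = 0
Gamma^u_ij = (G*[ij,u] - F*[ij,v])/(EG - F^2), Gamma^v_ij = (E*[ij,v] - F*[ij,u])/(EG - F^2)
Gamma_uuu = -424/303, Gamma_uuv = -256/303, Gamma_uvv = 1040/303, Gamma_vuu = 66/101, Gamma_vuv = -536/303, Gamma_vvv = 208/303
d^2u/dtau^2 = -(Gamma_uuu*(3/2)^2 + 2*Gamma_uuv*(3/2)*(-2) + Gamma_uvv*(-2)^2) = -4742/303
d^2v/dtau^2 = -(Gamma_vuu*(3/2)^2 + 2*Gamma_vuv*(3/2)*(-2) + Gamma_vvv*(-2)^2) = -8987/606

Answer: Gamma_uuu = -424/303, Gamma_uuv = -256/303, Gamma_uvv = 1040/303, Gamma_vuu = 66/101, Gamma_vuv = -536/303, Gamma_vvv = 208/303; accelerations (d^2u/dtau^2, d^2v/dtau^2) = (-4742/303, -8987/606)


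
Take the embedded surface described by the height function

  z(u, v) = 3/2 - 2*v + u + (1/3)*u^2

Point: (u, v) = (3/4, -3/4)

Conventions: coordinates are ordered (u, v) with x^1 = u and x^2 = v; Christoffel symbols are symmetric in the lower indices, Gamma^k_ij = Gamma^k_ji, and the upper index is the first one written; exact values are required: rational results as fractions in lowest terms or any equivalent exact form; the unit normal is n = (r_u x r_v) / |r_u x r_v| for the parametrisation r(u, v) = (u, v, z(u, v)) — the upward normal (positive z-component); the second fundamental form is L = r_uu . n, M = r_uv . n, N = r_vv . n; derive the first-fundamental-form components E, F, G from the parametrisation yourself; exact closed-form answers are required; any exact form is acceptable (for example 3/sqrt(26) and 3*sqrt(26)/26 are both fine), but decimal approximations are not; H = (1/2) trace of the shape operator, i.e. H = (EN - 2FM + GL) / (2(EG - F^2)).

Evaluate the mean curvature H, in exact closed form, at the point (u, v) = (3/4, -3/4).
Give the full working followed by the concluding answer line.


z_u = 3/2, z_v = -2, z_uu = 2/3, z_uv = 0, z_vv = 0
E = 13/4, F = -3, G = 5; answer radicand W^2 = 29/4
unnormalised second-form numerators: l = 2/3, m = 0, n = 0; L = l/sqrt(29/4), and similarly M = m/sqrt(W^2), N = n/sqrt(W^2)
H = (E*n - 2*F*m + G*l) / (2*(EG - F^2)*sqrt(W^2)); E*n - 2*F*m + G*l = 10/3, EG - F^2 = 29/4, so H = (20/87)/sqrt(29/4)

Answer: H = 40*sqrt(29)/2523


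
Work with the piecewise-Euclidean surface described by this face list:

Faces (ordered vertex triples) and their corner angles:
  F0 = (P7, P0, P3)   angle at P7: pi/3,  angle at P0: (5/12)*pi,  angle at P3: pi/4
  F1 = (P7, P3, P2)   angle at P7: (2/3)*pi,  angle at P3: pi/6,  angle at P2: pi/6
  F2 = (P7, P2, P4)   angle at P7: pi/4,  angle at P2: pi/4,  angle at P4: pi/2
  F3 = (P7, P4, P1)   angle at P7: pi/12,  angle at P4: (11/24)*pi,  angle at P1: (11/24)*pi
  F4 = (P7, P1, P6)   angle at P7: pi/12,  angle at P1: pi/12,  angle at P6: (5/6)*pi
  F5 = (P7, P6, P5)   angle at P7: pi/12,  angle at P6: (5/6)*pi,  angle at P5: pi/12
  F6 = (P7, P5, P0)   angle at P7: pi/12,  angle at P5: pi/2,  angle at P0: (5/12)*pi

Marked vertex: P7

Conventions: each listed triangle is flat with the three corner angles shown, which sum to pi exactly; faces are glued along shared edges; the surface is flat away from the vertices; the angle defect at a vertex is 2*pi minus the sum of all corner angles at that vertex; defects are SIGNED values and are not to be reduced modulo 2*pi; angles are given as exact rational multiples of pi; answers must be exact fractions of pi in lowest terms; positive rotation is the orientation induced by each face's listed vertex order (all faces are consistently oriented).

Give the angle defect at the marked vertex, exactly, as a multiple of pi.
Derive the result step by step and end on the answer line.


Sum of corner angles at P7: (19/12)*pi
defect = 2*pi - (19/12)*pi

Answer: defect(P7) = (5/12)*pi


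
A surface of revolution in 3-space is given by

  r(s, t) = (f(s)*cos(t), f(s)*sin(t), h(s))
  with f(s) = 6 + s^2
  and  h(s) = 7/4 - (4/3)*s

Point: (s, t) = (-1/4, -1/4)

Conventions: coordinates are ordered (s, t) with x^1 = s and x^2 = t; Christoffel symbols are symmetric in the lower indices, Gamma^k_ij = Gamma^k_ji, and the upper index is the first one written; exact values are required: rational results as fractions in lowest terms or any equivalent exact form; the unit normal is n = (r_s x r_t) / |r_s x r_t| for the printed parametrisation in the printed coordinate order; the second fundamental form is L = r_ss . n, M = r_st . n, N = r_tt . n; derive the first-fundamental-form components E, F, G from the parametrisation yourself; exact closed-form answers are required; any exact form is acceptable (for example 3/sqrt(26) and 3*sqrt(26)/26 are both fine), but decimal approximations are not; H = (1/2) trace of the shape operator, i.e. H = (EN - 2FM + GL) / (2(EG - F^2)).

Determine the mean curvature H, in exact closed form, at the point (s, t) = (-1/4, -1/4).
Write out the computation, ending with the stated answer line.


f = 97/16, f' = -1/2, f'' = 2, h' = -4/3, h'' = 0
E = 73/36, F = 0, G = 9409/256; answer radicand W^2 = 73/36
unnormalised second-form numerators: l = 8/3, m = 0, n = -97/12; L = l/sqrt(73/36), and similarly M = m/sqrt(W^2), N = n/sqrt(W^2)
H = (E*n - 2*F*m + G*l) / (2*(EG - F^2)*sqrt(W^2)); E*n - 2*F*m + G*l = 70519/864, EG - F^2 = 686857/9216, so H = (11632/21243)/sqrt(73/36)

Answer: H = 23264*sqrt(73)/516913


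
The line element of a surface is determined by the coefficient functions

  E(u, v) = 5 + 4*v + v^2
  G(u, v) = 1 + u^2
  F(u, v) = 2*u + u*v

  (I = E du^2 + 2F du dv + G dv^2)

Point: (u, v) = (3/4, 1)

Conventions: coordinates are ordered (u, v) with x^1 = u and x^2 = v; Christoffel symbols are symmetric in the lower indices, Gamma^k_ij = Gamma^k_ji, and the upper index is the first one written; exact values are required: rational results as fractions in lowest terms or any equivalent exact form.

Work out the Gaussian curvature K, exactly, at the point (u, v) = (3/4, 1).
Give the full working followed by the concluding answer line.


E = 10, F = 9/4, G = 25/16, EG - F^2 = 169/16 at the point
E_u = 0, E_v = 6, F_u = 3, F_v = 3/4, G_u = 3/2, G_v = 0
E_vv = 2, F_uv = 1, G_uu = 2
Brioschi: K = (det M1 - det M2) / (EG - F^2)^2 with the standard first/second-derivative matrices M1, M2.
M1 = [[-E_vv/2 + F_uv - G_uu/2, E_u/2, F_u - E_v/2], [F_v - G_u/2, E, F], [G_v/2, F, G]] = [[-1, 0, 0], [0, 10, 9/4], [0, 9/4, 25/16]]; det M1 = -169/16
M2 = [[0, E_v/2, G_u/2], [E_v/2, E, F], [G_u/2, F, G]] = [[0, 3, 3/4], [3, 10, 9/4], [3/4, 9/4, 25/16]]; det M2 = -153/16
det M1 - det M2 = -1; K = -1 / (169/16)^2 = -256/28561

Answer: K = -256/28561


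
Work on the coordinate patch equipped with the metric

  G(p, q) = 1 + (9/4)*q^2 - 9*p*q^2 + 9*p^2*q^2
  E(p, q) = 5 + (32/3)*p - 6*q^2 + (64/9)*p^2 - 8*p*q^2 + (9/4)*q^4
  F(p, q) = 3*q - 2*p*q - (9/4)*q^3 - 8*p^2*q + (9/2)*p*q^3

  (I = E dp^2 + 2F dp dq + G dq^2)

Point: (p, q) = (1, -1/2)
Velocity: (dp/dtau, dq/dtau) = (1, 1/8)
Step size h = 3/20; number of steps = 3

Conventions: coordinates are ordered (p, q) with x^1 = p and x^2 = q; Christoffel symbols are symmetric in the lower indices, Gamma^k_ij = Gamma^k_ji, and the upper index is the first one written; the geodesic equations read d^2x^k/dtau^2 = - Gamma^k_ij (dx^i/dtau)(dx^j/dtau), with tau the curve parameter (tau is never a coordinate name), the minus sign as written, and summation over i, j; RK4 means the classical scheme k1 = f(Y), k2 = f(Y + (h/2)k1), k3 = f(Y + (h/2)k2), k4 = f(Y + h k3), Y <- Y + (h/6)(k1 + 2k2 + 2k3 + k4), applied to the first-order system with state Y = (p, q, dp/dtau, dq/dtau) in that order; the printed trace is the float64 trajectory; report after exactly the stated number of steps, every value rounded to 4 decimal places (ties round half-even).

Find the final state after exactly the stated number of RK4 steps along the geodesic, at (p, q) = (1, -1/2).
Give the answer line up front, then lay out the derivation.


Answer: p = 1.3990, q = -0.4536, dp/dtau = 0.7976, dq/dtau = 0.0842

f(Y) = (dp/dtau, dq/dtau, -Gamma^p_ij Y'^i Y'^j, -Gamma^q_ij Y'^i Y'^j) with the Gammas evaluated at the stage position; h = 0.150000; intermediate values shown to 6 dp
step 0: p = 1.0000, q = -0.5000, dp/dtau = 1.0000, dq/dtau = 0.1250
step 1:
  k1: at (p, q) = (1.000000, -0.500000), (dp/dtau, dq/dtau) = (1.000000, 0.125000); Gamma_ppp = 0.572769, Gamma_ppq = 0.322183, Gamma_pqq = -0.322183, Gamma_qpp = 0.100096, Gamma_qpq = 0.056304, Gamma_qqq = -0.056304; k1 = (1.000000, 0.125000, -0.648281, -0.113292)
  k2: at (p, q) = (1.075000, -0.490625), (dp/dtau, dq/dtau) = (0.951379, 0.116503); Gamma_ppp = 0.545719, Gamma_ppq = 0.301211, Gamma_pqq = -0.353012, Gamma_qpp = 0.102508, Gamma_qpq = 0.056579, Gamma_qqq = -0.066310; k2 = (0.951379, 0.116503, -0.555923, -0.104424)
  k3: at (p, q) = (1.071353, -0.491262), (dp/dtau, dq/dtau) = (0.958306, 0.117168); Gamma_ppp = 0.546991, Gamma_ppq = 0.302306, Gamma_pqq = -0.351591, Gamma_qpp = 0.102470, Gamma_qpq = 0.056632, Gamma_qqq = -0.065865; k3 = (0.958306, 0.117168, -0.565390, -0.105917)
  k4: at (p, q) = (1.143746, -0.482425), (dp/dtau, dq/dtau) = (0.915191, 0.109112); Gamma_ppp = 0.523054, Gamma_ppq = 0.283876, Gamma_pqq = -0.378803, Gamma_qpp = 0.103665, Gamma_qpq = 0.056262, Gamma_qqq = -0.075076; k4 = (0.915191, 0.109112, -0.490282, -0.097170)
  Y <- Y + (h/6)(k1 + 2k2 + 2k3 + k4): p = 1.1434, q = -0.4825, dp/dtau = 0.9155, dq/dtau = 0.1092
step 2:
  k1: at (p, q) = (1.143364, -0.482464), (dp/dtau, dq/dtau) = (0.915470, 0.109221); Gamma_ppp = 0.523174, Gamma_ppq = 0.283964, Gamma_pqq = -0.378665, Gamma_qpp = 0.103659, Gamma_qpq = 0.056263, Gamma_qqq = -0.075027; k1 = (0.915470, 0.109221, -0.490734, -0.097232)
  k2: at (p, q) = (1.212024, -0.474272), (dp/dtau, dq/dtau) = (0.878665, 0.101929); Gamma_ppp = 0.502325, Gamma_ppq = 0.268018, Gamma_pqq = -0.402376, Gamma_qpp = 0.103969, Gamma_qpq = 0.055473, Gamma_qqq = -0.083282; k2 = (0.878665, 0.101929, -0.431649, -0.089341)
  k3: at (p, q) = (1.209264, -0.474819), (dp/dtau, dq/dtau) = (0.883097, 0.102521); Gamma_ppp = 0.503139, Gamma_ppq = 0.268763, Gamma_pqq = -0.401466, Gamma_qpp = 0.104027, Gamma_qpq = 0.055568, Gamma_qqq = -0.083005; k3 = (0.883097, 0.102521, -0.436824, -0.090316)
  k4: at (p, q) = (1.275829, -0.467085), (dp/dtau, dq/dtau) = (0.849947, 0.095674); Gamma_ppp = 0.484418, Gamma_ppq = 0.254548, Gamma_pqq = -0.422804, Gamma_qpp = 0.103770, Gamma_qpq = 0.054528, Gamma_qqq = -0.090571; k4 = (0.849947, 0.095674, -0.387477, -0.083004)
  Y <- Y + (h/6)(k1 + 2k2 + 2k3 + k4): p = 1.2756, q = -0.4671, dp/dtau = 0.8501, dq/dtau = 0.0957
step 3:
  k1: at (p, q) = (1.275588, -0.467119), (dp/dtau, dq/dtau) = (0.850091, 0.095733); Gamma_ppp = 0.484484, Gamma_ppq = 0.254600, Gamma_pqq = -0.422729, Gamma_qpp = 0.103773, Gamma_qpq = 0.054534, Gamma_qqq = -0.090546; k1 = (0.850091, 0.095733, -0.387680, -0.083039)
  k2: at (p, q) = (1.339344, -0.459939), (dp/dtau, dq/dtau) = (0.821015, 0.089505); Gamma_ppp = 0.467847, Gamma_ppq = 0.242079, Gamma_pqq = -0.441770, Gamma_qpp = 0.103122, Gamma_qpq = 0.053359, Gamma_qqq = -0.097375; k2 = (0.821015, 0.089505, -0.347399, -0.076573)
  k3: at (p, q) = (1.337164, -0.460406), (dp/dtau, dq/dtau) = (0.824036, 0.089990); Gamma_ppp = 0.468399, Gamma_ppq = 0.242611, Gamma_pqq = -0.441143, Gamma_qpp = 0.103207, Gamma_qpq = 0.053457, Gamma_qqq = -0.097202; k3 = (0.824036, 0.089990, -0.350469, -0.077223)
  k4: at (p, q) = (1.399193, -0.453620), (dp/dtau, dq/dtau) = (0.797521, 0.084149); Gamma_ppp = 0.453277, Gamma_ppq = 0.231318, Gamma_pqq = -0.458532, Gamma_qpp = 0.102289, Gamma_qpq = 0.052200, Gamma_qqq = -0.103475; k4 = (0.797521, 0.084149, -0.316103, -0.071334)
  Y <- Y + (h/6)(k1 + 2k2 + 2k3 + k4): p = 1.3990, q = -0.4536, dp/dtau = 0.7976, dq/dtau = 0.0842
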